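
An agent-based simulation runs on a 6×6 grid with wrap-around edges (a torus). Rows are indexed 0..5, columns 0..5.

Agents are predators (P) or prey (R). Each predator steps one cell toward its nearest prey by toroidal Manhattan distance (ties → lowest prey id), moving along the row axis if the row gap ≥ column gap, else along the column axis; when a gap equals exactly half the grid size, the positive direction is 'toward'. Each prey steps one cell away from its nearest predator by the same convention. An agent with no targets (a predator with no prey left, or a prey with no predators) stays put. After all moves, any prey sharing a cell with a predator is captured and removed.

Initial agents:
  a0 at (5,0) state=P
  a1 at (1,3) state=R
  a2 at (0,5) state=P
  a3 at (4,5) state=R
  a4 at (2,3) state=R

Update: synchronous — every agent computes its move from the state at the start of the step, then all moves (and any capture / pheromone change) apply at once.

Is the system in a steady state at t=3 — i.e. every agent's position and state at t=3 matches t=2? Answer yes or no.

no

t=1: a0@(4,0):P a1@(1,2):R a2@(5,5):P a3@(3,5):R a4@(3,3):R
t=2: a0@(3,0):P a1@(0,2):R a2@(4,5):P a3@(2,5):R a4@(3,2):R
t=3: a0@(2,0):P a1@(5,2):R a2@(3,5):P a3@(1,5):R a4@(3,3):R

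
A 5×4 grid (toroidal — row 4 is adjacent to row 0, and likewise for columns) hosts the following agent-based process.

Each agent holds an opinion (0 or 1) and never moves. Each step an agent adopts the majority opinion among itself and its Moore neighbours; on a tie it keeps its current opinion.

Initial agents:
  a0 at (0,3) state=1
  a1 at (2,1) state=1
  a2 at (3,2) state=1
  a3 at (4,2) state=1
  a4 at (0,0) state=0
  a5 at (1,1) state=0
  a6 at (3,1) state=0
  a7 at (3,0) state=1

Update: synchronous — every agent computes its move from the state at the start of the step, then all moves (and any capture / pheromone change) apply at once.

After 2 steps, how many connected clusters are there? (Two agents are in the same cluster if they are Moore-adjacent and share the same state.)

2

t=1: a0@(0,3):1 a1@(2,1):1 a2@(3,2):1 a3@(4,2):1 a4@(0,0):0 a5@(1,1):0 a6@(3,1):1 a7@(3,0):1
t=2: (unchanged — steady state)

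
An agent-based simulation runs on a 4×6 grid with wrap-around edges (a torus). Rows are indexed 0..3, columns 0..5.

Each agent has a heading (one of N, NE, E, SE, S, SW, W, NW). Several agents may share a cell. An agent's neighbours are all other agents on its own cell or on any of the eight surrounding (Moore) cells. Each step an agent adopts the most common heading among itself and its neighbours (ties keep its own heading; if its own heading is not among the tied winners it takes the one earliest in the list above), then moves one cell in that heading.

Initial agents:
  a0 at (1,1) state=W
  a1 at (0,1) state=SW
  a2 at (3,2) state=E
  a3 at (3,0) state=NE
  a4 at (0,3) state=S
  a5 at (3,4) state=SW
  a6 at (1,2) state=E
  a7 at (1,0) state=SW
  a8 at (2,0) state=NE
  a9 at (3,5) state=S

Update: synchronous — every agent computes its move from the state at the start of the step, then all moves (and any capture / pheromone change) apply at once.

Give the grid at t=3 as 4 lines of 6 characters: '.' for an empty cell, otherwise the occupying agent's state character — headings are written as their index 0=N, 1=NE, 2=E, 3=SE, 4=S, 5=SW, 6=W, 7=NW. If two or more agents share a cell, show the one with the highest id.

t=1: a0@(2,0):SW a1@(1,0):SW a2@(3,3):E a3@(2,1):NE a4@(0,4):E a5@(0,4):S a6@(1,3):E a7@(2,5):SW a8@(1,1):NE a9@(2,0):NE
t=2: a0@(3,5):SW a1@(2,5):SW a2@(3,4):E a3@(1,2):NE a4@(0,5):E a5@(0,5):E a6@(1,4):E a7@(3,4):SW a8@(0,2):NE a9@(1,1):NE
t=3: a0@(0,4):SW a1@(3,4):SW a2@(3,5):E a3@(0,3):NE a4@(0,0):E a5@(0,0):E a6@(1,5):E a7@(0,3):SW a8@(3,3):NE a9@(0,2):NE

2.155.
.....2
......
...152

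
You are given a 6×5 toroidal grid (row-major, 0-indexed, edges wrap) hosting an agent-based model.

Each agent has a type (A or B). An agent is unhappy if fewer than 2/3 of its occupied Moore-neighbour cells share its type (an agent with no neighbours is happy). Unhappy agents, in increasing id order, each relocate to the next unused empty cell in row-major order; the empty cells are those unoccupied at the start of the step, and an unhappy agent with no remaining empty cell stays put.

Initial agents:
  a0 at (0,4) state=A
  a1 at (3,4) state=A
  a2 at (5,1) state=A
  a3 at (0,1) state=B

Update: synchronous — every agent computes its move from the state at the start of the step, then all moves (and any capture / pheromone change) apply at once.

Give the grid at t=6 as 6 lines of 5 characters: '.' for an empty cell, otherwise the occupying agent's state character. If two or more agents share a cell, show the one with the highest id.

A.B.A
.....
.....
....A
.....
.....

t=1: a0@(0,4):A a1@(3,4):A a2@(0,0):A a3@(0,2):B
t=2: (unchanged — steady state)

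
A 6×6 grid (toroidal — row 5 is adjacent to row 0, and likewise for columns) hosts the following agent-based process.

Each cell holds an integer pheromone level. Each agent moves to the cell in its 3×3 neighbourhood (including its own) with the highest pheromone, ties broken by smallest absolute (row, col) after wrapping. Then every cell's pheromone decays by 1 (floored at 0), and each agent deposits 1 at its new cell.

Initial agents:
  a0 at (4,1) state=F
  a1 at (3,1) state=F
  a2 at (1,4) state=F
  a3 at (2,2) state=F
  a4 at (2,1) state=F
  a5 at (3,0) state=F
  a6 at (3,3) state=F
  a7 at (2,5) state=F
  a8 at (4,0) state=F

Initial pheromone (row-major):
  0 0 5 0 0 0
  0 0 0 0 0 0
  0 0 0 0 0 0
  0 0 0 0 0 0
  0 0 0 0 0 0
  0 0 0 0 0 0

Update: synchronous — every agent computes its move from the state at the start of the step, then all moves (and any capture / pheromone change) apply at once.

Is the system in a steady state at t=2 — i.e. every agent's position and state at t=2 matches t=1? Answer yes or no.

no

t=1: a0@(3,0) a1@(2,0) a2@(0,3) a3@(1,1) a4@(1,0) a5@(2,0) a6@(2,2) a7@(1,0) a8@(3,0) | pheromone: 0 0 4 1 0 0 / 2 1 0 0 0 0 / 2 0 1 0 0 0 / 2 0 0 0 0 0 / 0 0 0 0 0 0 / 0 0 0 0 0 0
t=2: a0@(2,0) a1@(1,0) a2@(0,2) a3@(0,2) a4@(1,0) a5@(1,0) a6@(1,1) a7@(1,0) a8@(2,0) | pheromone: 0 0 5 0 0 0 / 5 1 0 0 0 0 / 3 0 0 0 0 0 / 1 0 0 0 0 0 / 0 0 0 0 0 0 / 0 0 0 0 0 0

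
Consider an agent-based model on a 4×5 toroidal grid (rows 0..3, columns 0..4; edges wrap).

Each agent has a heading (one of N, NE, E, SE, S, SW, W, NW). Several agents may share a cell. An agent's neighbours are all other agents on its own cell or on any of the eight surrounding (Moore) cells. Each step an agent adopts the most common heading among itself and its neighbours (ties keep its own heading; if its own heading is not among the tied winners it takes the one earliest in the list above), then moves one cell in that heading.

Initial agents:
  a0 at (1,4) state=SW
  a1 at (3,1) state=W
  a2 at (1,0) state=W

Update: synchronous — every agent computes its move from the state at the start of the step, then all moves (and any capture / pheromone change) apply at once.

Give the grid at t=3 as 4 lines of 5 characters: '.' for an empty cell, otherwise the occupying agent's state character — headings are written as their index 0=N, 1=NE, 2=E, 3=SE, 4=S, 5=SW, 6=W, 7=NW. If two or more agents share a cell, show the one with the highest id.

t=1: a0@(2,3):SW a1@(3,0):W a2@(1,4):W
t=2: a0@(3,2):SW a1@(3,4):W a2@(1,3):W
t=3: a0@(0,1):SW a1@(3,3):W a2@(1,2):W

.5...
..6..
.....
...6.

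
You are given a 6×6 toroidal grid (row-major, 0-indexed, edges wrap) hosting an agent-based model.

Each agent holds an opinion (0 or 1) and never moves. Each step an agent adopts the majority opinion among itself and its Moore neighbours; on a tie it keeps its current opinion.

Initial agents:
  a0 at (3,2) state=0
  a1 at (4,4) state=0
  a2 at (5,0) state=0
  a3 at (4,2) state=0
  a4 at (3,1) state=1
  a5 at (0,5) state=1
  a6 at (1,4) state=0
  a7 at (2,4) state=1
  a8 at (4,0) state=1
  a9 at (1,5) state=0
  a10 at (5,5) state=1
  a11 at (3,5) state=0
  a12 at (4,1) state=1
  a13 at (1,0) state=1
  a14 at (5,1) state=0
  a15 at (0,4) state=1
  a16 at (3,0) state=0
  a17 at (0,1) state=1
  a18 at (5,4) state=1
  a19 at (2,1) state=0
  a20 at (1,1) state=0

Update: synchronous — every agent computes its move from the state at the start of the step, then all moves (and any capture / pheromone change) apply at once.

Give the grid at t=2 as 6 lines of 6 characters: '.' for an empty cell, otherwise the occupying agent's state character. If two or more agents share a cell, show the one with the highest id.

t=1: a0@(3,2):0 a1@(4,4):0 a2@(5,0):1 a3@(4,2):0 a4@(3,1):0 a5@(0,5):1 a6@(1,4):1 a7@(2,4):0 a8@(4,0):1 a9@(1,5):1 a10@(5,5):1 a11@(3,5):0 a12@(4,1):0 a13@(1,0):1 a14@(5,1):0 a15@(0,4):1 a16@(3,0):0 a17@(0,1):0 a18@(5,4):1 a19@(2,1):0 a20@(1,1):0
t=2: a0@(3,2):0 a1@(4,4):0 a2@(5,0):1 a3@(4,2):0 a4@(3,1):0 a5@(0,5):1 a6@(1,4):1 a7@(2,4):0 a8@(4,0):0 a9@(1,5):1 a10@(5,5):1 a11@(3,5):0 a12@(4,1):0 a13@(1,0):1 a14@(5,1):0 a15@(0,4):1 a16@(3,0):0 a17@(0,1):0 a18@(5,4):1 a19@(2,1):0 a20@(1,1):0

.0..11
10..11
.0..0.
000..0
000.0.
10..11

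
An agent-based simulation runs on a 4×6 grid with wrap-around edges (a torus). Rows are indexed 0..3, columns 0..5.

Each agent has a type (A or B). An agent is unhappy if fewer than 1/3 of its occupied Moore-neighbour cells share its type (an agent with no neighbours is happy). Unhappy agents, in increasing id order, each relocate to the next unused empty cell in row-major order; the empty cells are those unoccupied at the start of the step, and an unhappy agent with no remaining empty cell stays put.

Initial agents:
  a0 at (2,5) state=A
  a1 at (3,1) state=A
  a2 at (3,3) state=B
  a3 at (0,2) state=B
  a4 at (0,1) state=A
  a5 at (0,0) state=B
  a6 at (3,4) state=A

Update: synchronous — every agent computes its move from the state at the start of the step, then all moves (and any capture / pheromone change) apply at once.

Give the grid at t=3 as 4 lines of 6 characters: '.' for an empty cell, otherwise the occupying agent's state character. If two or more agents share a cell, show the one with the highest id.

t=1: a0@(2,5):A a1@(3,1):A a2@(3,3):B a3@(0,2):B a4@(0,1):A a5@(0,3):B a6@(3,4):A
t=2: (unchanged — steady state)

.ABB..
......
.....A
.A.BA.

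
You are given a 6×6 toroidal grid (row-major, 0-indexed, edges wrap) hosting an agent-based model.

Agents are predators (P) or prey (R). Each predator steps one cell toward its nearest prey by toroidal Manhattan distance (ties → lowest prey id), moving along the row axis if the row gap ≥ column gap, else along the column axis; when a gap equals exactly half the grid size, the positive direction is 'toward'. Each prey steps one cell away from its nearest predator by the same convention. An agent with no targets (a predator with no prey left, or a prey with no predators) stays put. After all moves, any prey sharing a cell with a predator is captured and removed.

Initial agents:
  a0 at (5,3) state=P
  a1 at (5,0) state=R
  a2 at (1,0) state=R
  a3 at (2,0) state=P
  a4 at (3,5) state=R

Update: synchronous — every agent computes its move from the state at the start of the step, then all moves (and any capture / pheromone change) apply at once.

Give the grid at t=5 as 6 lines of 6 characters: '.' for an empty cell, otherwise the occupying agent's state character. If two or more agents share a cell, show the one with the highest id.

t=1: a0@(5,4):P a1@(5,5):R a2@(0,0):R a3@(1,0):P a4@(4,5):R
t=2: a0@(5,5):P a1@(5,0):R a2@(5,0):R a3@(0,0):P a4@(3,5):R
t=3: a0@(5,0):P a1@(5,1):R a2@(5,1):R a3@(5,0):P a4@(2,5):R
t=4: a0@(5,1):P a1@(5,2):R a2@(5,2):R a3@(5,1):P a4@(1,5):R
t=5: a0@(5,2):P a1@(5,3):R a2@(5,3):R a3@(5,2):P a4@(2,5):R

......
......
.....R
......
......
..PR..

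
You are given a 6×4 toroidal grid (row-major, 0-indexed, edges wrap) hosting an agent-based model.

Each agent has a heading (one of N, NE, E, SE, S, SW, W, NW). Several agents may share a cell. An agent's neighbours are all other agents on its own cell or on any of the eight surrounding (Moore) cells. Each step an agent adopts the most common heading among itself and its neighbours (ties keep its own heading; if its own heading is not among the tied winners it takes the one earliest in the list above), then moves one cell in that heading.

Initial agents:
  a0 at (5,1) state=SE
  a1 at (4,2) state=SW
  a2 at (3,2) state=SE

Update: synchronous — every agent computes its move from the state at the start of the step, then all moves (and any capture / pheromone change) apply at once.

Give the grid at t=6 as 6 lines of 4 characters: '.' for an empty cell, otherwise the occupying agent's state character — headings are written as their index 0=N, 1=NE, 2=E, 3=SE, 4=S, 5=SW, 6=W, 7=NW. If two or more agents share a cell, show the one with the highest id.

t=1: a0@(0,2):SE a1@(5,3):SE a2@(4,3):SE
t=2: a0@(1,3):SE a1@(0,0):SE a2@(5,0):SE
t=3: a0@(2,0):SE a1@(1,1):SE a2@(0,1):SE
t=4: a0@(3,1):SE a1@(2,2):SE a2@(1,2):SE
t=5: a0@(4,2):SE a1@(3,3):SE a2@(2,3):SE
t=6: a0@(5,3):SE a1@(4,0):SE a2@(3,0):SE

....
....
....
3...
3...
...3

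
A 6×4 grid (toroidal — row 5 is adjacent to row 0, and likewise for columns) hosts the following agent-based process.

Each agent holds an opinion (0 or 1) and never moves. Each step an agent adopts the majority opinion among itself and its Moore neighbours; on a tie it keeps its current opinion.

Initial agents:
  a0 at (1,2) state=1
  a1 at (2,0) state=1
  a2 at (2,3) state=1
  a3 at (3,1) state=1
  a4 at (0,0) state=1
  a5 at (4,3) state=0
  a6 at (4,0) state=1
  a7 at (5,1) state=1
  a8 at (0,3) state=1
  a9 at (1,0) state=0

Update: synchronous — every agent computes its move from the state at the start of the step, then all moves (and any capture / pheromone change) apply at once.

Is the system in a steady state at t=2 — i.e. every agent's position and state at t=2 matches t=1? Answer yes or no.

t=1: a0@(1,2):1 a1@(2,0):1 a2@(2,3):1 a3@(3,1):1 a4@(0,0):1 a5@(4,3):0 a6@(4,0):1 a7@(5,1):1 a8@(0,3):1 a9@(1,0):1
t=2: (unchanged — steady state)

yes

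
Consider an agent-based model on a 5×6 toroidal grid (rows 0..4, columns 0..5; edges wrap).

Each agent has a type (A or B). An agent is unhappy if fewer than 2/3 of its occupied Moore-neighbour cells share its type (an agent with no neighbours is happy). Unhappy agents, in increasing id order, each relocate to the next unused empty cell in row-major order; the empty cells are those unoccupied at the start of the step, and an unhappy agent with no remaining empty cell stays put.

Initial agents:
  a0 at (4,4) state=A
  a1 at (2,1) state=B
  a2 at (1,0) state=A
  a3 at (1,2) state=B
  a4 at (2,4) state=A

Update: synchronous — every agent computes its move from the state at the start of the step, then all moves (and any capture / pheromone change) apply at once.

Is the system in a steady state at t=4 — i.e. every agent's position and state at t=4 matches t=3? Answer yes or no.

t=1: a0@(4,4):A a1@(0,0):B a2@(0,1):A a3@(1,2):B a4@(2,4):A
t=2: a0@(4,4):A a1@(0,2):B a2@(0,3):A a3@(0,4):B a4@(2,4):A
t=3: a0@(0,0):A a1@(0,1):B a2@(0,5):A a3@(1,0):B a4@(2,4):A
t=4: a0@(0,2):A a1@(0,3):B a2@(0,4):A a3@(1,1):B a4@(2,4):A

no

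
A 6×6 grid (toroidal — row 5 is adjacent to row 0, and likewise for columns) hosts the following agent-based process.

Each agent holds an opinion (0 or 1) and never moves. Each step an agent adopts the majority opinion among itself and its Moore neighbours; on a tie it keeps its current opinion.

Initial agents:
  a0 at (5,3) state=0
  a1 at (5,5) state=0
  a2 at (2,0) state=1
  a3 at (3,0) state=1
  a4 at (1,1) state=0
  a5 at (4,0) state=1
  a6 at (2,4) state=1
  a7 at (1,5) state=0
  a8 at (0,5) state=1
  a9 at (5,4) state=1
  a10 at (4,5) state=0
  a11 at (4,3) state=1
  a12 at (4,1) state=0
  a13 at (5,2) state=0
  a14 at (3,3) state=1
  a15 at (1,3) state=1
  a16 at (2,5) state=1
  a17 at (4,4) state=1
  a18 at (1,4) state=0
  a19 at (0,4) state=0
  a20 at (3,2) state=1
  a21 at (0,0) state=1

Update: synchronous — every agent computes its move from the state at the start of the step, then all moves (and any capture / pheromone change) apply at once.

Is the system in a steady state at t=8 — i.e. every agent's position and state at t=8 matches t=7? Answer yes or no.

yes

t=1: a0@(5,3):0 a1@(5,5):1 a2@(2,0):1 a3@(3,0):1 a4@(1,1):1 a5@(4,0):0 a6@(2,4):1 a7@(1,5):1 a8@(0,5):0 a9@(5,4):1 a10@(4,5):1 a11@(4,3):1 a12@(4,1):1 a13@(5,2):0 a14@(3,3):1 a15@(1,3):1 a16@(2,5):1 a17@(4,4):1 a18@(1,4):1 a19@(0,4):0 a20@(3,2):1 a21@(0,0):0
t=2: a0@(5,3):0 a1@(5,5):1 a2@(2,0):1 a3@(3,0):1 a4@(1,1):1 a5@(4,0):1 a6@(2,4):1 a7@(1,5):1 a8@(0,5):1 a9@(5,4):1 a10@(4,5):1 a11@(4,3):1 a12@(4,1):1 a13@(5,2):0 a14@(3,3):1 a15@(1,3):1 a16@(2,5):1 a17@(4,4):1 a18@(1,4):1 a19@(0,4):1 a20@(3,2):1 a21@(0,0):1
t=3: a0@(5,3):1 a1@(5,5):1 a2@(2,0):1 a3@(3,0):1 a4@(1,1):1 a5@(4,0):1 a6@(2,4):1 a7@(1,5):1 a8@(0,5):1 a9@(5,4):1 a10@(4,5):1 a11@(4,3):1 a12@(4,1):1 a13@(5,2):0 a14@(3,3):1 a15@(1,3):1 a16@(2,5):1 a17@(4,4):1 a18@(1,4):1 a19@(0,4):1 a20@(3,2):1 a21@(0,0):1
t=4: a0@(5,3):1 a1@(5,5):1 a2@(2,0):1 a3@(3,0):1 a4@(1,1):1 a5@(4,0):1 a6@(2,4):1 a7@(1,5):1 a8@(0,5):1 a9@(5,4):1 a10@(4,5):1 a11@(4,3):1 a12@(4,1):1 a13@(5,2):1 a14@(3,3):1 a15@(1,3):1 a16@(2,5):1 a17@(4,4):1 a18@(1,4):1 a19@(0,4):1 a20@(3,2):1 a21@(0,0):1
t=5: (unchanged — steady state)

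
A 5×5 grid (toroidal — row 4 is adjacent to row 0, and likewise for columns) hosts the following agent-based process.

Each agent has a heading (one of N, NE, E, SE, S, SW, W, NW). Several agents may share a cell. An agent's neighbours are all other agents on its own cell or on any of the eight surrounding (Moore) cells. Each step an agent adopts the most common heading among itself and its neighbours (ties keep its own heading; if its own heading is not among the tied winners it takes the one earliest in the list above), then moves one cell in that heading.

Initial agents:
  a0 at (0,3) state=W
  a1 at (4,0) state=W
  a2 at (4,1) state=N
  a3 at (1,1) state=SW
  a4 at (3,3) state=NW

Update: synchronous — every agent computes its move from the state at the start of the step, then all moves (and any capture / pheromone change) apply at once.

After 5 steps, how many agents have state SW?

t=1: a0@(0,2):W a1@(4,4):W a2@(3,1):N a3@(2,0):SW a4@(2,2):NW
t=2: a0@(0,1):W a1@(4,3):W a2@(2,1):N a3@(3,4):SW a4@(1,1):NW
t=3: a0@(0,0):W a1@(4,2):W a2@(1,1):N a3@(4,3):SW a4@(0,0):NW
t=4: a0@(0,4):W a1@(4,1):W a2@(0,1):N a3@(0,2):SW a4@(4,4):NW
t=5: a0@(0,3):W a1@(4,0):W a2@(4,1):N a3@(1,1):SW a4@(3,3):NW

1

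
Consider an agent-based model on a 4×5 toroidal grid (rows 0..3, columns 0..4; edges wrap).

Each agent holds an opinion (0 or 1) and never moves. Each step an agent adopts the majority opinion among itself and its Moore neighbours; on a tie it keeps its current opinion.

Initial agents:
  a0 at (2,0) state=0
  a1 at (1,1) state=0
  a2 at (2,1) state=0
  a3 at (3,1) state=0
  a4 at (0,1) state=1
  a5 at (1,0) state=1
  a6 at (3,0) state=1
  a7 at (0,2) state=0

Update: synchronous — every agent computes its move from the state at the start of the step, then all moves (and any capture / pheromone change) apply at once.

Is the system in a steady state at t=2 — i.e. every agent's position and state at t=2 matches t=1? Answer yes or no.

t=1: a0@(2,0):0 a1@(1,1):0 a2@(2,1):0 a3@(3,1):0 a4@(0,1):1 a5@(1,0):0 a6@(3,0):0 a7@(0,2):0
t=2: a0@(2,0):0 a1@(1,1):0 a2@(2,1):0 a3@(3,1):0 a4@(0,1):0 a5@(1,0):0 a6@(3,0):0 a7@(0,2):0

no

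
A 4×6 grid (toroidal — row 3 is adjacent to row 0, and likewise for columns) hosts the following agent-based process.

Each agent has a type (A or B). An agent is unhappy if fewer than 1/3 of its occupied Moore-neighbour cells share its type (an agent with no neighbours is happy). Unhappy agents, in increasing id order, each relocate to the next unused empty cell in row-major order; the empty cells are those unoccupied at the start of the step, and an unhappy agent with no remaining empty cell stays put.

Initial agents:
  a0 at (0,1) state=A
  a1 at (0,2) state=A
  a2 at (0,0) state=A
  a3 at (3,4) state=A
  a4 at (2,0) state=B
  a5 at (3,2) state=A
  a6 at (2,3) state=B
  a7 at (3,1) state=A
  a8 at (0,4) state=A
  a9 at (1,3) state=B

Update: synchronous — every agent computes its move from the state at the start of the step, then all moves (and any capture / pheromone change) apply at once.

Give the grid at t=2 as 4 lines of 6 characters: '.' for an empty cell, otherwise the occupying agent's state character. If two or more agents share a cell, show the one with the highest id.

AAA.AB
...B..
...B..
.AA.A.

t=1: a0@(0,1):A a1@(0,2):A a2@(0,0):A a3@(3,4):A a4@(0,3):B a5@(3,2):A a6@(2,3):B a7@(3,1):A a8@(0,4):A a9@(1,3):B
t=2: a0@(0,1):A a1@(0,2):A a2@(0,0):A a3@(3,4):A a4@(0,5):B a5@(3,2):A a6@(2,3):B a7@(3,1):A a8@(0,4):A a9@(1,3):B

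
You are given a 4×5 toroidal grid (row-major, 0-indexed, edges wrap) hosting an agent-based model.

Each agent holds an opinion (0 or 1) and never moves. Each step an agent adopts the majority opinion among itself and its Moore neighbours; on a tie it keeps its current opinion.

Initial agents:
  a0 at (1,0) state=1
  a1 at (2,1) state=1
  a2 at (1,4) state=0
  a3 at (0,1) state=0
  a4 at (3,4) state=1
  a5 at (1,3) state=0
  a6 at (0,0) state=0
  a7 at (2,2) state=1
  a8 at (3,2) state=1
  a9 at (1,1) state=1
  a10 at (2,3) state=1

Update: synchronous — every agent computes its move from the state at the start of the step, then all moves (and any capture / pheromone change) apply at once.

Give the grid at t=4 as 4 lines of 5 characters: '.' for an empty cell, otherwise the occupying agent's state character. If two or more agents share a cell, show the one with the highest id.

t=1: a0@(1,0):1 a1@(2,1):1 a2@(1,4):0 a3@(0,1):1 a4@(3,4):1 a5@(1,3):0 a6@(0,0):0 a7@(2,2):1 a8@(3,2):1 a9@(1,1):1 a10@(2,3):1
t=2: a0@(1,0):1 a1@(2,1):1 a2@(1,4):0 a3@(0,1):1 a4@(3,4):1 a5@(1,3):0 a6@(0,0):1 a7@(2,2):1 a8@(3,2):1 a9@(1,1):1 a10@(2,3):1
t=3: a0@(1,0):1 a1@(2,1):1 a2@(1,4):1 a3@(0,1):1 a4@(3,4):1 a5@(1,3):0 a6@(0,0):1 a7@(2,2):1 a8@(3,2):1 a9@(1,1):1 a10@(2,3):1
t=4: a0@(1,0):1 a1@(2,1):1 a2@(1,4):1 a3@(0,1):1 a4@(3,4):1 a5@(1,3):1 a6@(0,0):1 a7@(2,2):1 a8@(3,2):1 a9@(1,1):1 a10@(2,3):1

11...
11.11
.111.
..1.1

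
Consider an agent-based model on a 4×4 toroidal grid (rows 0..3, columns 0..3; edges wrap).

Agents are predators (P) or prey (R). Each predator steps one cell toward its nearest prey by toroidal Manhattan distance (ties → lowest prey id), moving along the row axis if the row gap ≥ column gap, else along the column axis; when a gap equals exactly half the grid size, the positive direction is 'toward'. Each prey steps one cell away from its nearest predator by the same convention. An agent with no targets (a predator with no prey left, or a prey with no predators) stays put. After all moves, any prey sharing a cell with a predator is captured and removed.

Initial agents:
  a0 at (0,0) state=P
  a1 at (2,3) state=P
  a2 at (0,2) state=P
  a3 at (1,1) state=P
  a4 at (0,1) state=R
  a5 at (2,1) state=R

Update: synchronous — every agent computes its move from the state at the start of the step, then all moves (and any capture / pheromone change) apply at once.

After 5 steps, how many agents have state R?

1

t=1: a0@(0,1):P a1@(2,0):P a2@(0,1):P a3@(0,1):P a4@(0,2):R a5@(3,1):R
t=2: a0@(0,2):P a1@(3,0):P a2@(0,2):P a3@(0,2):P a4@(0,3):R a5@(2,1):R
t=3: a0@(0,3):P a1@(0,0):P a2@(0,3):P a3@(0,3):P a5@(1,1):R
t=4: a0@(0,0):P a1@(1,0):P a2@(0,0):P a3@(0,0):P a5@(2,1):R
t=5: a0@(1,0):P a1@(2,0):P a2@(1,0):P a3@(1,0):P a5@(3,1):R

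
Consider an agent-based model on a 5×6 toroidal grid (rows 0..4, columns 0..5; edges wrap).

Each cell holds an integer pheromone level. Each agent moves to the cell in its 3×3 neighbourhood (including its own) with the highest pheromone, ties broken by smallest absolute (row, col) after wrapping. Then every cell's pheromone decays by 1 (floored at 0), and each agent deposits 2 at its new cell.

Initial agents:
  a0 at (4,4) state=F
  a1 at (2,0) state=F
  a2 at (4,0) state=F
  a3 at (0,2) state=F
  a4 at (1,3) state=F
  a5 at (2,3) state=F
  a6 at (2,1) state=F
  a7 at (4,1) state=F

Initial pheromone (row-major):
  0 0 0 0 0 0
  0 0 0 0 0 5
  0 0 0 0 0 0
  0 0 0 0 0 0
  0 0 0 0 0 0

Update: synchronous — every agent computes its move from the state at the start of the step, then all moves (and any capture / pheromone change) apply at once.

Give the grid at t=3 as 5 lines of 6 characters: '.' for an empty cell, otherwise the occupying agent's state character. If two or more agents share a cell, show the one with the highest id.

FF....
.....F
......
......
......

t=1: a0@(0,3) a1@(1,5) a2@(0,0) a3@(0,1) a4@(0,2) a5@(1,2) a6@(1,0) a7@(0,0) | pheromone: 4 2 2 2 0 0 / 2 0 2 0 0 6 / 0 0 0 0 0 0 / 0 0 0 0 0 0 / 0 0 0 0 0 0
t=2: a0@(0,2) a1@(1,5) a2@(1,5) a3@(0,0) a4@(0,1) a5@(0,1) a6@(1,5) a7@(1,5) | pheromone: 5 5 3 1 0 0 / 1 0 1 0 0 13 / 0 0 0 0 0 0 / 0 0 0 0 0 0 / 0 0 0 0 0 0
t=3: a0@(0,1) a1@(1,5) a2@(1,5) a3@(1,5) a4@(0,0) a5@(0,0) a6@(1,5) a7@(1,5) | pheromone: 8 6 2 0 0 0 / 0 0 0 0 0 22 / 0 0 0 0 0 0 / 0 0 0 0 0 0 / 0 0 0 0 0 0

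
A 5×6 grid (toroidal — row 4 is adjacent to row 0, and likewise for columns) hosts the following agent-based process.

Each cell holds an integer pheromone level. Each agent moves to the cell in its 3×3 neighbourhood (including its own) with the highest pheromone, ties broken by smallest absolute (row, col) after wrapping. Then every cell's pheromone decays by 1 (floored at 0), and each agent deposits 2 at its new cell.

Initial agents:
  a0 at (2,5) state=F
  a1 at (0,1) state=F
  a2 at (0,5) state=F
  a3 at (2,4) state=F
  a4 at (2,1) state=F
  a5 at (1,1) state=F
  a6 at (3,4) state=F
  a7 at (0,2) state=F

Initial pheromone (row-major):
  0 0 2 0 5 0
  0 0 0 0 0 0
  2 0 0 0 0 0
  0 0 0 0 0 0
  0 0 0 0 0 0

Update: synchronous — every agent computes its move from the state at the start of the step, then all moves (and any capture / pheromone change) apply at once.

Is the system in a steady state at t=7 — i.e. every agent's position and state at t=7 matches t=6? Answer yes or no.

yes

t=1: a0@(2,0) a1@(0,2) a2@(0,4) a3@(1,3) a4@(2,0) a5@(0,2) a6@(2,3) a7@(0,2) | pheromone: 0 0 7 0 6 0 / 0 0 0 2 0 0 / 5 0 0 2 0 0 / 0 0 0 0 0 0 / 0 0 0 0 0 0
t=2: a0@(2,0) a1@(0,2) a2@(0,4) a3@(0,2) a4@(2,0) a5@(0,2) a6@(1,3) a7@(0,2) | pheromone: 0 0 14 0 7 0 / 0 0 0 3 0 0 / 8 0 0 1 0 0 / 0 0 0 0 0 0 / 0 0 0 0 0 0
t=3: a0@(2,0) a1@(0,2) a2@(0,4) a3@(0,2) a4@(2,0) a5@(0,2) a6@(0,2) a7@(0,2) | pheromone: 0 0 23 0 8 0 / 0 0 0 2 0 0 / 11 0 0 0 0 0 / 0 0 0 0 0 0 / 0 0 0 0 0 0
t=4: a0@(2,0) a1@(0,2) a2@(0,4) a3@(0,2) a4@(2,0) a5@(0,2) a6@(0,2) a7@(0,2) | pheromone: 0 0 32 0 9 0 / 0 0 0 1 0 0 / 14 0 0 0 0 0 / 0 0 0 0 0 0 / 0 0 0 0 0 0
t=5: a0@(2,0) a1@(0,2) a2@(0,4) a3@(0,2) a4@(2,0) a5@(0,2) a6@(0,2) a7@(0,2) | pheromone: 0 0 41 0 10 0 / 0 0 0 0 0 0 / 17 0 0 0 0 0 / 0 0 0 0 0 0 / 0 0 0 0 0 0
t=6: a0@(2,0) a1@(0,2) a2@(0,4) a3@(0,2) a4@(2,0) a5@(0,2) a6@(0,2) a7@(0,2) | pheromone: 0 0 50 0 11 0 / 0 0 0 0 0 0 / 20 0 0 0 0 0 / 0 0 0 0 0 0 / 0 0 0 0 0 0
t=7: a0@(2,0) a1@(0,2) a2@(0,4) a3@(0,2) a4@(2,0) a5@(0,2) a6@(0,2) a7@(0,2) | pheromone: 0 0 59 0 12 0 / 0 0 0 0 0 0 / 23 0 0 0 0 0 / 0 0 0 0 0 0 / 0 0 0 0 0 0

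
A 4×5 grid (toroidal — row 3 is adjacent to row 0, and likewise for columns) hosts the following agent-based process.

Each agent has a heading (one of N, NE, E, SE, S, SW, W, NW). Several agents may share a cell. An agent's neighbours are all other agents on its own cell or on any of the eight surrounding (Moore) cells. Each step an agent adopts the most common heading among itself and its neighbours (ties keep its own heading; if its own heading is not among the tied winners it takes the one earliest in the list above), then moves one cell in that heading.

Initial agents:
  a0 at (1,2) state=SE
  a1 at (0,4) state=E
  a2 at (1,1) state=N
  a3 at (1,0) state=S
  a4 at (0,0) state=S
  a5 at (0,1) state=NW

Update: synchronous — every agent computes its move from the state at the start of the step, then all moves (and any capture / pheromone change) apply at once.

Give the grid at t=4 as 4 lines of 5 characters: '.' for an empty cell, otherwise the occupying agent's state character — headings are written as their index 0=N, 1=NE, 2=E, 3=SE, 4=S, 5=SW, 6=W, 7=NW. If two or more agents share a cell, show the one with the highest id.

44..4
44..4
.....
.....

t=1: a0@(2,3):SE a1@(1,4):S a2@(2,1):S a3@(2,0):S a4@(1,0):S a5@(1,1):S
t=2: a0@(3,4):SE a1@(2,4):S a2@(3,1):S a3@(3,0):S a4@(2,0):S a5@(2,1):S
t=3: a0@(0,4):S a1@(3,4):S a2@(0,1):S a3@(0,0):S a4@(3,0):S a5@(3,1):S
t=4: a0@(1,4):S a1@(0,4):S a2@(1,1):S a3@(1,0):S a4@(0,0):S a5@(0,1):S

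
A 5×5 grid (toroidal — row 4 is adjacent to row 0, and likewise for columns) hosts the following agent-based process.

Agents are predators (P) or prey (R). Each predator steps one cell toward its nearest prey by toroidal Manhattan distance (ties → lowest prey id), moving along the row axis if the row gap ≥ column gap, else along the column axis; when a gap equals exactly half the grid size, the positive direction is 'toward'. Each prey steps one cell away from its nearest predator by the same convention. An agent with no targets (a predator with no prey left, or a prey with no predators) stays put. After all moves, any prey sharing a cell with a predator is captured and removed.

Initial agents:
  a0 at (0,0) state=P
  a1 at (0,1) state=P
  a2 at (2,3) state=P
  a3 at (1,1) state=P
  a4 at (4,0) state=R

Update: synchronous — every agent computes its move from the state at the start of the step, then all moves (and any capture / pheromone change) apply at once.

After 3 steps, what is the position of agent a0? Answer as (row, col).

(2, 0)

t=1: a0@(4,0):P a1@(4,1):P a2@(3,3):P a3@(0,1):P a4@(3,0):R
t=2: a0@(3,0):P a1@(3,1):P a2@(3,4):P a3@(4,1):P a4@(2,0):R
t=3: a0@(2,0):P a1@(2,1):P a2@(2,4):P a3@(3,1):P a4@(1,0):R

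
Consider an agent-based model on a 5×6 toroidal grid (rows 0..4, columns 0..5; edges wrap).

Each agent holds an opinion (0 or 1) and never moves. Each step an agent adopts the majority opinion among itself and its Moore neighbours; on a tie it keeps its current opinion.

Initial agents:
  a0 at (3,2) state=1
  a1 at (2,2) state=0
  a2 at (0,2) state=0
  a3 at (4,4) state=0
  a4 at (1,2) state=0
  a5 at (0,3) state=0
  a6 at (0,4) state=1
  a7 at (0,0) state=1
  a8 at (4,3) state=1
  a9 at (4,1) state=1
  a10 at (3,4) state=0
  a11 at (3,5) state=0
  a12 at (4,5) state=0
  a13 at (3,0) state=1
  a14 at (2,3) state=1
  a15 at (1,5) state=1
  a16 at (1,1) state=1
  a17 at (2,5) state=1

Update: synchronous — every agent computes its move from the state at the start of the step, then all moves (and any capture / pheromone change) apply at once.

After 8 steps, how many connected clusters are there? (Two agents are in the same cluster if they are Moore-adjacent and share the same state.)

2

t=1: a0@(3,2):1 a1@(2,2):1 a2@(0,2):0 a3@(4,4):0 a4@(1,2):0 a5@(0,3):0 a6@(0,4):1 a7@(0,0):1 a8@(4,3):0 a9@(4,1):1 a10@(3,4):0 a11@(3,5):0 a12@(4,5):0 a13@(3,0):1 a14@(2,3):0 a15@(1,5):1 a16@(1,1):0 a17@(2,5):1
t=2: a0@(3,2):1 a1@(2,2):0 a2@(0,2):0 a3@(4,4):0 a4@(1,2):0 a5@(0,3):0 a6@(0,4):0 a7@(0,0):1 a8@(4,3):0 a9@(4,1):1 a10@(3,4):0 a11@(3,5):0 a12@(4,5):0 a13@(3,0):1 a14@(2,3):0 a15@(1,5):1 a16@(1,1):0 a17@(2,5):1
t=3: a0@(3,2):0 a1@(2,2):0 a2@(0,2):0 a3@(4,4):0 a4@(1,2):0 a5@(0,3):0 a6@(0,4):0 a7@(0,0):1 a8@(4,3):0 a9@(4,1):1 a10@(3,4):0 a11@(3,5):0 a12@(4,5):0 a13@(3,0):1 a14@(2,3):0 a15@(1,5):1 a16@(1,1):0 a17@(2,5):1
t=4: (unchanged — steady state)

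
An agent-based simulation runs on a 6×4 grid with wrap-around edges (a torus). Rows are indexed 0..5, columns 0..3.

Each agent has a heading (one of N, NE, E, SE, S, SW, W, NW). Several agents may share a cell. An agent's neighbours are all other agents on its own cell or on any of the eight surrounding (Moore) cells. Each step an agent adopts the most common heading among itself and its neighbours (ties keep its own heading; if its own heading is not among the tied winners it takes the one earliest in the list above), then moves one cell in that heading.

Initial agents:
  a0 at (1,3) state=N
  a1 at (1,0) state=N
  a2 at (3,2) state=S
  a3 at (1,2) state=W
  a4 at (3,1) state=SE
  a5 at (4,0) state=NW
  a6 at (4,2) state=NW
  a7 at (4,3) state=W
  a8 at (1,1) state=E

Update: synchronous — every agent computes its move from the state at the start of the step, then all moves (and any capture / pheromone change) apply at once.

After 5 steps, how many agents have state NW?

t=1: a0@(0,3):N a1@(0,0):N a2@(4,2):S a3@(1,1):W a4@(2,0):NW a5@(3,3):NW a6@(3,1):NW a7@(3,2):NW a8@(1,2):E
t=2: a0@(5,3):N a1@(5,0):N a2@(3,1):NW a3@(1,0):W a4@(1,3):NW a5@(2,2):NW a6@(2,0):NW a7@(2,1):NW a8@(1,3):E
t=3: a0@(4,3):N a1@(4,0):N a2@(2,0):NW a3@(0,3):NW a4@(0,2):NW a5@(1,1):NW a6@(1,3):NW a7@(1,0):NW a8@(0,2):NW
t=4: a0@(3,3):N a1@(3,0):N a2@(1,3):NW a3@(5,2):NW a4@(5,1):NW a5@(0,0):NW a6@(0,2):NW a7@(0,3):NW a8@(5,1):NW
t=5: a0@(2,3):N a1@(2,0):N a2@(0,2):NW a3@(4,1):NW a4@(4,0):NW a5@(5,3):NW a6@(5,1):NW a7@(5,2):NW a8@(4,0):NW

7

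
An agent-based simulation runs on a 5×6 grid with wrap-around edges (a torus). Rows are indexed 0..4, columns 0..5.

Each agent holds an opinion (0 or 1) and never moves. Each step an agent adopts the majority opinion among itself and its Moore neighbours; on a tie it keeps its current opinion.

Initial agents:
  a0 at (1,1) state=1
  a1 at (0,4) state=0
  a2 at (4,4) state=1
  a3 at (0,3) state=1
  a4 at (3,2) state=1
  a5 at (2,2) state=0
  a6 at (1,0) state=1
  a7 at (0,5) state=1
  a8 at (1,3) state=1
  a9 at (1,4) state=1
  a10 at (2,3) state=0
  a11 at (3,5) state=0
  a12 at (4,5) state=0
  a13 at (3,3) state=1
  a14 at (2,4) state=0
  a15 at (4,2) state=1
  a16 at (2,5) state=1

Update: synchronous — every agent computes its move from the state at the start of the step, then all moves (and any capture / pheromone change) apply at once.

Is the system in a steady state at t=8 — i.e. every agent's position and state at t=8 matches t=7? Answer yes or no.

t=1: a0@(1,1):1 a1@(0,4):1 a2@(4,4):1 a3@(0,3):1 a4@(3,2):1 a5@(2,2):1 a6@(1,0):1 a7@(0,5):1 a8@(1,3):0 a9@(1,4):1 a10@(2,3):1 a11@(3,5):0 a12@(4,5):0 a13@(3,3):1 a14@(2,4):1 a15@(4,2):1 a16@(2,5):1
t=2: a0@(1,1):1 a1@(0,4):1 a2@(4,4):1 a3@(0,3):1 a4@(3,2):1 a5@(2,2):1 a6@(1,0):1 a7@(0,5):1 a8@(1,3):1 a9@(1,4):1 a10@(2,3):1 a11@(3,5):1 a12@(4,5):1 a13@(3,3):1 a14@(2,4):1 a15@(4,2):1 a16@(2,5):1
t=3: (unchanged — steady state)

yes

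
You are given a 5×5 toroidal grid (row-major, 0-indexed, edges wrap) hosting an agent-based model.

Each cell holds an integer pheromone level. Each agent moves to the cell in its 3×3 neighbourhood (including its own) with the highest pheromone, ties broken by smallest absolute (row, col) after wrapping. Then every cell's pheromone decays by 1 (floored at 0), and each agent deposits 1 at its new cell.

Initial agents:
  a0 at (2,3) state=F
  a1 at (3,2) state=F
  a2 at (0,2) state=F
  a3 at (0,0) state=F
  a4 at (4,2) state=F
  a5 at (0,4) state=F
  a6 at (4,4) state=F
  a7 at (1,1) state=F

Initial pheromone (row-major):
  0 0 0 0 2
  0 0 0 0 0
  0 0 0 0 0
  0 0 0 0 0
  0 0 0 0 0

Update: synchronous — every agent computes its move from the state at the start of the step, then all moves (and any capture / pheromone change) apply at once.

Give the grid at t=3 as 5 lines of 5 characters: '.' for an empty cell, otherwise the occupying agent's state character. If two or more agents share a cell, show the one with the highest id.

.F..F
.....
.....
.....
.....

t=1: a0@(1,2) a1@(2,1) a2@(0,1) a3@(0,4) a4@(0,1) a5@(0,4) a6@(0,4) a7@(0,0) | pheromone: 1 2 0 0 4 / 0 0 1 0 0 / 0 1 0 0 0 / 0 0 0 0 0 / 0 0 0 0 0
t=2: a0@(0,1) a1@(1,2) a2@(0,1) a3@(0,4) a4@(0,1) a5@(0,4) a6@(0,4) a7@(0,4) | pheromone: 0 4 0 0 7 / 0 0 1 0 0 / 0 0 0 0 0 / 0 0 0 0 0 / 0 0 0 0 0
t=3: a0@(0,1) a1@(0,1) a2@(0,1) a3@(0,4) a4@(0,1) a5@(0,4) a6@(0,4) a7@(0,4) | pheromone: 0 7 0 0 10 / 0 0 0 0 0 / 0 0 0 0 0 / 0 0 0 0 0 / 0 0 0 0 0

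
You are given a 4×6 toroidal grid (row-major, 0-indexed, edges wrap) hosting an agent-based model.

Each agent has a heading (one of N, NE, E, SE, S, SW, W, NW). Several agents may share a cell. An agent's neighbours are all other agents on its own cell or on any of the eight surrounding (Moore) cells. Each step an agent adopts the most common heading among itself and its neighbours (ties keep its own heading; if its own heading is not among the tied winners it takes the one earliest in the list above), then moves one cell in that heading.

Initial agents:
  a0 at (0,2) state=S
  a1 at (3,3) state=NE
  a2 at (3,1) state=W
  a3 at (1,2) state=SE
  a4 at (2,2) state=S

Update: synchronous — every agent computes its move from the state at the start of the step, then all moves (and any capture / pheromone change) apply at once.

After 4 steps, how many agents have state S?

5

t=1: a0@(1,2):S a1@(0,3):S a2@(0,1):S a3@(2,2):S a4@(3,2):S
t=2: a0@(2,2):S a1@(1,3):S a2@(1,1):S a3@(3,2):S a4@(0,2):S
t=3: a0@(3,2):S a1@(2,3):S a2@(2,1):S a3@(0,2):S a4@(1,2):S
t=4: a0@(0,2):S a1@(3,3):S a2@(3,1):S a3@(1,2):S a4@(2,2):S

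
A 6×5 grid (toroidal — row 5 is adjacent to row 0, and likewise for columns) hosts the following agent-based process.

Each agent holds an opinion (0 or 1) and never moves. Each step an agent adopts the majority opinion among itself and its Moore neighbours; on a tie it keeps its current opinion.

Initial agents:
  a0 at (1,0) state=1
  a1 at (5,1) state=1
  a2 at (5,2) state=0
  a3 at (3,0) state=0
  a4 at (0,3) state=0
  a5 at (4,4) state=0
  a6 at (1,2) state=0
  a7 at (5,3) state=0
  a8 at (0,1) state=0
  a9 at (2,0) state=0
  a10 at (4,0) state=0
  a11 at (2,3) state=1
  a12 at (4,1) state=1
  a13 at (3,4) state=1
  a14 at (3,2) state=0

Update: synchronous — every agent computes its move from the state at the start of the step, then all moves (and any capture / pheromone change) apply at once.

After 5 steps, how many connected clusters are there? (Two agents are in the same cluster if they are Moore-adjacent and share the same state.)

t=1: a0@(1,0):0 a1@(5,1):0 a2@(5,2):0 a3@(3,0):0 a4@(0,3):0 a5@(4,4):0 a6@(1,2):0 a7@(5,3):0 a8@(0,1):0 a9@(2,0):0 a10@(4,0):0 a11@(2,3):1 a12@(4,1):0 a13@(3,4):0 a14@(3,2):1
t=2: (unchanged — steady state)

2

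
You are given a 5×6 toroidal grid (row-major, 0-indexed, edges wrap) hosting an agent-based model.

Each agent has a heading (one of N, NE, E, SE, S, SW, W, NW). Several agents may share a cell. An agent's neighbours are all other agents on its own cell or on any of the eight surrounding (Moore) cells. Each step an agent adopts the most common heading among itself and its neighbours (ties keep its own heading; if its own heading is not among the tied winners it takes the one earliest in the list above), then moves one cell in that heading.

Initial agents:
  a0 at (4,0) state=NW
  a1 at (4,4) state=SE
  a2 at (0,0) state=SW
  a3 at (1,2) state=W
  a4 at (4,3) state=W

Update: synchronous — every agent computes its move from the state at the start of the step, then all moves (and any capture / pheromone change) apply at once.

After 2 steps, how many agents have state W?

2

t=1: a0@(3,5):NW a1@(0,5):SE a2@(1,5):SW a3@(1,1):W a4@(4,2):W
t=2: a0@(2,4):NW a1@(1,0):SE a2@(2,4):SW a3@(1,0):W a4@(4,1):W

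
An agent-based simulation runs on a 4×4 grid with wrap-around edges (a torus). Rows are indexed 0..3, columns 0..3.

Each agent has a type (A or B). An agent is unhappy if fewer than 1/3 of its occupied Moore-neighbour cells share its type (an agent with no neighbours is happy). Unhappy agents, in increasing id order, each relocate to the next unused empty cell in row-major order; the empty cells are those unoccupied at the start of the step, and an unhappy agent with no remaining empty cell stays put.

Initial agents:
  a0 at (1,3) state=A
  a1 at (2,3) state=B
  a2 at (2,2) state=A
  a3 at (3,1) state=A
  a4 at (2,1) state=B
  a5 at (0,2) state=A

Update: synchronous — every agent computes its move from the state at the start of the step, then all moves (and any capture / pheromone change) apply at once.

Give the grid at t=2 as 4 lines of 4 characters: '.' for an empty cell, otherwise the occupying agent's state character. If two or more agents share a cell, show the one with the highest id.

BBA.
...A
..A.
.A..

t=1: a0@(1,3):A a1@(0,0):B a2@(2,2):A a3@(3,1):A a4@(0,1):B a5@(0,2):A
t=2: (unchanged — steady state)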